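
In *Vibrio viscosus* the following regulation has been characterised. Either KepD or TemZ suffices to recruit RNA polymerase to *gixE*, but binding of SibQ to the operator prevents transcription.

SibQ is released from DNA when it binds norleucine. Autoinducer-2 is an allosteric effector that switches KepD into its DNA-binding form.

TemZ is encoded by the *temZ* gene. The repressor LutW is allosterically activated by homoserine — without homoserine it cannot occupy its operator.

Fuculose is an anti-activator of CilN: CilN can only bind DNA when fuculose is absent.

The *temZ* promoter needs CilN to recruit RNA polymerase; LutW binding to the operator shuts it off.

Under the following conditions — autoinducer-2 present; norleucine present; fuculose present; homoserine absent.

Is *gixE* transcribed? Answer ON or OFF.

Norleucine is present, so SibQ is inactive.
Autoinducer-2 is present, so KepD is active.
Homoserine is absent, so LutW is inactive.
Fuculose is present, so CilN is inactive.
Required activator CilN is absent, so *temZ* is not transcribed.
So TemZ is not produced.
Activator KepD is present, so *gixE* is transcribed.

ON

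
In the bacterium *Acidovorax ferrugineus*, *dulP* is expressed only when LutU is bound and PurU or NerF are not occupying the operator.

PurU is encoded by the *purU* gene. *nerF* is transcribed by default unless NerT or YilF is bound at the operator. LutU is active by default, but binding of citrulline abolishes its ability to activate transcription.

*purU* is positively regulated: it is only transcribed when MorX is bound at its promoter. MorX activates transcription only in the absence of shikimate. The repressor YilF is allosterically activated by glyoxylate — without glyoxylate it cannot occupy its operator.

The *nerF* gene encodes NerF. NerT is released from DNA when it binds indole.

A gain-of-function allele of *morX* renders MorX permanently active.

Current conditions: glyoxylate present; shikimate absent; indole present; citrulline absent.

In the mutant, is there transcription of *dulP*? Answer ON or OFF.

OFF

MorX is constitutively active in this strain.
No repressor is bound and MorX is active, so *purU* is transcribed.
So PurU is produced and active.
Citrulline is absent, so LutU is active.
Indole is present, so NerT is inactive.
Glyoxylate is present, so YilF is active.
With repressor YilF bound, *nerF* is not transcribed.
So NerF is not produced.
With repressor PurU bound, *dulP* is not transcribed.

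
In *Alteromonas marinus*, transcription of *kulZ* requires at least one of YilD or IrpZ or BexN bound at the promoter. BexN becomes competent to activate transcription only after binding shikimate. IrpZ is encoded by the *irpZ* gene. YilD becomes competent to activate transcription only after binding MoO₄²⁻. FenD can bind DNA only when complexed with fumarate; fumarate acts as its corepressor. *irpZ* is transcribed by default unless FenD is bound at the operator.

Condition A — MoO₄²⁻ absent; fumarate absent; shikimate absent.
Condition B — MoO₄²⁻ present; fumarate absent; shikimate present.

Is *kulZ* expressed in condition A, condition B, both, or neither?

Condition A:
MoO₄²⁻ is absent, so YilD is inactive.
Fumarate is absent, so FenD is inactive.
With no repressor bound, *irpZ* is transcribed.
So IrpZ is produced and active.
Shikimate is absent, so BexN is inactive.
Activator IrpZ is present, so *kulZ* is transcribed.
→ *kulZ* is ON in A.
Condition B:
MoO₄²⁻ is present, so YilD is active.
Fumarate is absent, so FenD is inactive.
With no repressor bound, *irpZ* is transcribed.
So IrpZ is produced and active.
Shikimate is present, so BexN is active.
Activator YilD is present, so *kulZ* is transcribed.
→ *kulZ* is ON in B.

both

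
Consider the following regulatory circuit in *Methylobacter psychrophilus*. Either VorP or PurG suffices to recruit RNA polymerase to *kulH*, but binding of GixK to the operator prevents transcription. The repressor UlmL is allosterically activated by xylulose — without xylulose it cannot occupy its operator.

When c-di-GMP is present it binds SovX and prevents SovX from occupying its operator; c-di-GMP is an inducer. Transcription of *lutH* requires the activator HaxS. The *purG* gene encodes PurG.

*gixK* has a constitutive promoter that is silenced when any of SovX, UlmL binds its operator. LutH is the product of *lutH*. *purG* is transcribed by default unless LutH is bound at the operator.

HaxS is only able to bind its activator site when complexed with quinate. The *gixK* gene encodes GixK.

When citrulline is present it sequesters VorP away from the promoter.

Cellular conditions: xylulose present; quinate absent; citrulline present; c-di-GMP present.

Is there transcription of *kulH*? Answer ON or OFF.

Citrulline is present, so VorP is inactive.
Quinate is absent, so HaxS is inactive.
Required activator HaxS is absent, so *lutH* is not transcribed.
So LutH is not produced.
With no repressor bound, *purG* is transcribed.
So PurG is produced and active.
c-di-GMP is present, so SovX is inactive.
Xylulose is present, so UlmL is active.
With repressor UlmL bound, *gixK* is not transcribed.
So GixK is not produced.
Activator PurG is present, so *kulH* is transcribed.

ON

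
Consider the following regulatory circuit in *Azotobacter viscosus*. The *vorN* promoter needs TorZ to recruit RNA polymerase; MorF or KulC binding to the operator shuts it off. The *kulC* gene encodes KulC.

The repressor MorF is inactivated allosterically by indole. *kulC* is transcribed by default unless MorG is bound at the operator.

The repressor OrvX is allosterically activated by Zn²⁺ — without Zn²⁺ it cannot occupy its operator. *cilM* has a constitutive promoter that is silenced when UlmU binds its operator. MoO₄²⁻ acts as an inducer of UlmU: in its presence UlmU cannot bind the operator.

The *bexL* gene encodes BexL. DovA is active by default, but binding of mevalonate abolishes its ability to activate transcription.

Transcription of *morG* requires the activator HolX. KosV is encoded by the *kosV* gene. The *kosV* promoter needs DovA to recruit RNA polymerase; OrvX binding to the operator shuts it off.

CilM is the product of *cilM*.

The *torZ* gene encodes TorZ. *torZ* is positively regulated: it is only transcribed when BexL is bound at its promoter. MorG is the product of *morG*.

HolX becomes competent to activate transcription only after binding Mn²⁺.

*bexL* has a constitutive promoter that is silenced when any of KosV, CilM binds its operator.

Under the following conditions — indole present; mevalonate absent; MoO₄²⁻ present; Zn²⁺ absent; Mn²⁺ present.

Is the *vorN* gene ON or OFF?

OFF

Indole is present, so MorF is inactive.
Mn²⁺ is present, so HolX is active.
No repressor is bound and HolX is active, so *morG* is transcribed.
So MorG is produced and active.
With repressor MorG bound, *kulC* is not transcribed.
So KulC is not produced.
Zn²⁺ is absent, so OrvX is inactive.
Mevalonate is absent, so DovA is active.
No repressor is bound and DovA is active, so *kosV* is transcribed.
So KosV is produced and active.
MoO₄²⁻ is present, so UlmU is inactive.
With no repressor bound, *cilM* is transcribed.
So CilM is produced and active.
With repressor KosV bound, *bexL* is not transcribed.
So BexL is not produced.
Required activator BexL is absent, so *torZ* is not transcribed.
So TorZ is not produced.
Required activator TorZ is absent, so *vorN* is not transcribed.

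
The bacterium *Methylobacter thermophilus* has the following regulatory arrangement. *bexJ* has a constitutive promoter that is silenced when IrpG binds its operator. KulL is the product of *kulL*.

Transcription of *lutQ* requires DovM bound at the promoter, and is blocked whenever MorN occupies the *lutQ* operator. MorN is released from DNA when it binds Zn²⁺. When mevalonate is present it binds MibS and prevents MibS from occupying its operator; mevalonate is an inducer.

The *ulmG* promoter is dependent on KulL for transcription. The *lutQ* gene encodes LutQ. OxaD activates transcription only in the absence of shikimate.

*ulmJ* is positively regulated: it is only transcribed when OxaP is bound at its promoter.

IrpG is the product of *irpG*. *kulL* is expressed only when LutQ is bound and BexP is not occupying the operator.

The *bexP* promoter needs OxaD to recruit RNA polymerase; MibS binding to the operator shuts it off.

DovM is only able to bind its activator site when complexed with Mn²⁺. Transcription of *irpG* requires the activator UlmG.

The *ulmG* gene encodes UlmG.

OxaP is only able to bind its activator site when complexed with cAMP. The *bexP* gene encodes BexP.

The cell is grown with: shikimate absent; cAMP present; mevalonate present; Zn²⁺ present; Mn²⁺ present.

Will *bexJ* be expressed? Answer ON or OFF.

ON

Zn²⁺ is present, so MorN is inactive.
Mn²⁺ is present, so DovM is active.
No repressor is bound and DovM is active, so *lutQ* is transcribed.
So LutQ is produced and active.
Mevalonate is present, so MibS is inactive.
Shikimate is absent, so OxaD is active.
No repressor is bound and OxaD is active, so *bexP* is transcribed.
So BexP is produced and active.
With repressor BexP bound, *kulL* is not transcribed.
So KulL is not produced.
Required activator KulL is absent, so *ulmG* is not transcribed.
So UlmG is not produced.
Required activator UlmG is absent, so *irpG* is not transcribed.
So IrpG is not produced.
With no repressor bound, *bexJ* is transcribed.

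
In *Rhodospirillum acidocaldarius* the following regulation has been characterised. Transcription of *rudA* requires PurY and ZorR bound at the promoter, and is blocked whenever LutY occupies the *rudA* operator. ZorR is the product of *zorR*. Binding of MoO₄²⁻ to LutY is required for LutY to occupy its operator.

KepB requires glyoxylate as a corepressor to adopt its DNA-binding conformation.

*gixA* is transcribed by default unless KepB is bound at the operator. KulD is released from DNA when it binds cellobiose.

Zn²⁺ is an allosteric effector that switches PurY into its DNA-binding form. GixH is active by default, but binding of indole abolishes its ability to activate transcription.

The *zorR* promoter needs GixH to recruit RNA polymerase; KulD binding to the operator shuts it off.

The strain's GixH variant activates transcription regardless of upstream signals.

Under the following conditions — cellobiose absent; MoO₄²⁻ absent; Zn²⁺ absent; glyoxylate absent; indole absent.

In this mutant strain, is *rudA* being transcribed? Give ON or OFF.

Zn²⁺ is absent, so PurY is inactive.
MoO₄²⁻ is absent, so LutY is inactive.
GixH is constitutively active in this strain.
Cellobiose is absent, so KulD is active.
With repressor KulD bound, *zorR* is not transcribed.
So ZorR is not produced.
Required activator PurY is absent, so *rudA* is not transcribed.

OFF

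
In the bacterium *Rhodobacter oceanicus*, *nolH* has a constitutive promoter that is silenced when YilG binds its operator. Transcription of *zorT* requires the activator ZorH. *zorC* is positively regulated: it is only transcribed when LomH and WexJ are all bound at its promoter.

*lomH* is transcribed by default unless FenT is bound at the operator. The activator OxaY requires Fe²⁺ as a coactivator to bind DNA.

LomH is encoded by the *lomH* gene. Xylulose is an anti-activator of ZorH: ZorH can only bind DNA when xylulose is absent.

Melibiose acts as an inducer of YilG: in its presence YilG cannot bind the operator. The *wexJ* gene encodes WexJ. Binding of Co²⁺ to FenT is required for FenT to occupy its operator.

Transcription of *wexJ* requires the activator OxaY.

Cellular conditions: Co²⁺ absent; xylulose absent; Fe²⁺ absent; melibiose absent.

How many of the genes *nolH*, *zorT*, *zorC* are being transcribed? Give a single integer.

1

Melibiose is absent, so YilG is active.
With repressor YilG bound, *nolH* is not transcribed.
→ *nolH* is OFF.
Xylulose is absent, so ZorH is active.
No repressor is bound and ZorH is active, so *zorT* is transcribed.
→ *zorT* is ON.
Co²⁺ is absent, so FenT is inactive.
With no repressor bound, *lomH* is transcribed.
So LomH is produced and active.
Fe²⁺ is absent, so OxaY is inactive.
Required activator OxaY is absent, so *wexJ* is not transcribed.
So WexJ is not produced.
Required activator WexJ is absent, so *zorC* is not transcribed.
→ *zorC* is OFF.
1 of the 3 genes is transcribed.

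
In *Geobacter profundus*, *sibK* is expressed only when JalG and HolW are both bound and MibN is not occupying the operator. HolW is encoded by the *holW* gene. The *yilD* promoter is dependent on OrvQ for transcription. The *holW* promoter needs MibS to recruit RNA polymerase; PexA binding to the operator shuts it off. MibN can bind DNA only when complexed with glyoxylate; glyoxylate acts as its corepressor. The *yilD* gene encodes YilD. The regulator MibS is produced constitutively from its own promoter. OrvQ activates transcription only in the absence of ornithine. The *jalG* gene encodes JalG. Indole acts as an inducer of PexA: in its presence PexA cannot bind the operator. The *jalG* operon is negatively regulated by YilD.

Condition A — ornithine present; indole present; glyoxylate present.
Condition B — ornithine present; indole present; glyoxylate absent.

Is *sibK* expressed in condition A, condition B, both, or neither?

Condition A:
Ornithine is present, so OrvQ is inactive.
Required activator OrvQ is absent, so *yilD* is not transcribed.
So YilD is not produced.
With no repressor bound, *jalG* is transcribed.
So JalG is produced and active.
Indole is present, so PexA is inactive.
MibS is produced constitutively and is active.
No repressor is bound and MibS is active, so *holW* is transcribed.
So HolW is produced and active.
Glyoxylate is present, so MibN is active.
With repressor MibN bound, *sibK* is not transcribed.
→ *sibK* is OFF in A.
Condition B:
Ornithine is present, so OrvQ is inactive.
Required activator OrvQ is absent, so *yilD* is not transcribed.
So YilD is not produced.
With no repressor bound, *jalG* is transcribed.
So JalG is produced and active.
Indole is present, so PexA is inactive.
MibS is produced constitutively and is active.
No repressor is bound and MibS is active, so *holW* is transcribed.
So HolW is produced and active.
Glyoxylate is absent, so MibN is inactive.
No repressor is bound and JalG and HolW are active, so *sibK* is transcribed.
→ *sibK* is ON in B.

B only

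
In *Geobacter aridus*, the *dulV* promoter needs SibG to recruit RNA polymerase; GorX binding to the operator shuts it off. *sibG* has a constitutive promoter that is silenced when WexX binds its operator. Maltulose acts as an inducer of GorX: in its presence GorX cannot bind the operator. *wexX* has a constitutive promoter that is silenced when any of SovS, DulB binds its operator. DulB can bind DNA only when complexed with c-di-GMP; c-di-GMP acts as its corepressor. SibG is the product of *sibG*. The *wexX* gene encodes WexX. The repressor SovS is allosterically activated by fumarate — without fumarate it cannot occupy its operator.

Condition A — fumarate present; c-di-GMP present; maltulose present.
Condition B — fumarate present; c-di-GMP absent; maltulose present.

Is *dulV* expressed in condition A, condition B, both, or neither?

both

Condition A:
Fumarate is present, so SovS is active.
c-di-GMP is present, so DulB is active.
With repressor SovS bound, *wexX* is not transcribed.
So WexX is not produced.
With no repressor bound, *sibG* is transcribed.
So SibG is produced and active.
Maltulose is present, so GorX is inactive.
No repressor is bound and SibG is active, so *dulV* is transcribed.
→ *dulV* is ON in A.
Condition B:
Fumarate is present, so SovS is active.
c-di-GMP is absent, so DulB is inactive.
With repressor SovS bound, *wexX* is not transcribed.
So WexX is not produced.
With no repressor bound, *sibG* is transcribed.
So SibG is produced and active.
Maltulose is present, so GorX is inactive.
No repressor is bound and SibG is active, so *dulV* is transcribed.
→ *dulV* is ON in B.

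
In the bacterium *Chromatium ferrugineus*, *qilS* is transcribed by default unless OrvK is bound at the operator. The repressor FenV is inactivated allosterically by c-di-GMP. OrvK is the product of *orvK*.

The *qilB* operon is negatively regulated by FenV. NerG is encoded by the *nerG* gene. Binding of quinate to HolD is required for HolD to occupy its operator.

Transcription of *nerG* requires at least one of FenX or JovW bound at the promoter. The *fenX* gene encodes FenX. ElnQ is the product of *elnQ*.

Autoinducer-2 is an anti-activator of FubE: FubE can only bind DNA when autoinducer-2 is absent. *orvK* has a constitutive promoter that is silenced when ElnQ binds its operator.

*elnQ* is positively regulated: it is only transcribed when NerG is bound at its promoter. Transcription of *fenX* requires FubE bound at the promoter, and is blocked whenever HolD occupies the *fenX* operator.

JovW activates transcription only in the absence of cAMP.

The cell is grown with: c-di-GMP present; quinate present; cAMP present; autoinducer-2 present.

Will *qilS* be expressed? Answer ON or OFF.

OFF

Quinate is present, so HolD is active.
Autoinducer-2 is present, so FubE is inactive.
With repressor HolD bound, *fenX* is not transcribed.
So FenX is not produced.
cAMP is present, so JovW is inactive.
No activator is available at the *nerG* promoter, so *nerG* is not transcribed.
So NerG is not produced.
Required activator NerG is absent, so *elnQ* is not transcribed.
So ElnQ is not produced.
With no repressor bound, *orvK* is transcribed.
So OrvK is produced and active.
With repressor OrvK bound, *qilS* is not transcribed.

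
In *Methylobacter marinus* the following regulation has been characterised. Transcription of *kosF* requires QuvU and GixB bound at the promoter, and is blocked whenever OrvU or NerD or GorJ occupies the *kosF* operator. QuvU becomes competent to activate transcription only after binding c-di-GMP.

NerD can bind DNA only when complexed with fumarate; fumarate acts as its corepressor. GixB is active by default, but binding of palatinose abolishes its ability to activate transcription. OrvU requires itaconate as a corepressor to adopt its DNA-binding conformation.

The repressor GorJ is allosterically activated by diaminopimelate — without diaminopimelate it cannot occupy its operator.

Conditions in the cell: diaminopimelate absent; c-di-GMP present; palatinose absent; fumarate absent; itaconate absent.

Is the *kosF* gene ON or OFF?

c-di-GMP is present, so QuvU is active.
Itaconate is absent, so OrvU is inactive.
Fumarate is absent, so NerD is inactive.
Diaminopimelate is absent, so GorJ is inactive.
Palatinose is absent, so GixB is active.
No repressor is bound and QuvU and GixB are active, so *kosF* is transcribed.

ON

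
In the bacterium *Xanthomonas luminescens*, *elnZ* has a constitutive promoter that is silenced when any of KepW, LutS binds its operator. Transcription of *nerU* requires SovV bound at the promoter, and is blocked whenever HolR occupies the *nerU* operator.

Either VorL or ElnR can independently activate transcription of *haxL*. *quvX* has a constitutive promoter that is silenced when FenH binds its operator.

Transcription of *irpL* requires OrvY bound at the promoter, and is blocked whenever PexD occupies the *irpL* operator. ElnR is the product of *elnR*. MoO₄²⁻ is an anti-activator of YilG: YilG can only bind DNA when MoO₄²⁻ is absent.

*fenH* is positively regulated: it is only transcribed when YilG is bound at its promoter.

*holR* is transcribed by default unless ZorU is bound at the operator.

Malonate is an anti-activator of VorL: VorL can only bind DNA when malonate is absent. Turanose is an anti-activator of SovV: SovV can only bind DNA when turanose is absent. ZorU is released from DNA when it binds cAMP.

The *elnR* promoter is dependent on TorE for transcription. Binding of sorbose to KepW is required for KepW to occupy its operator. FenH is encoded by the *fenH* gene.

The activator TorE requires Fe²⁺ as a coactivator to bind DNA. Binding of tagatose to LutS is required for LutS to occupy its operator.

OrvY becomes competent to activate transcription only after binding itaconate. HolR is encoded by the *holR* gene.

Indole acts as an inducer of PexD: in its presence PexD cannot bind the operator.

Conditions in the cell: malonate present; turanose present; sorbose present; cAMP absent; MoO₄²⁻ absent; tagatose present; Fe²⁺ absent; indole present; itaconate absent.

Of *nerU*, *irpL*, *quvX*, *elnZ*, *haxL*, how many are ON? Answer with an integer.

Turanose is present, so SovV is inactive.
cAMP is absent, so ZorU is active.
With repressor ZorU bound, *holR* is not transcribed.
So HolR is not produced.
Required activator SovV is absent, so *nerU* is not transcribed.
→ *nerU* is OFF.
Indole is present, so PexD is inactive.
Itaconate is absent, so OrvY is inactive.
Required activator OrvY is absent, so *irpL* is not transcribed.
→ *irpL* is OFF.
MoO₄²⁻ is absent, so YilG is active.
No repressor is bound and YilG is active, so *fenH* is transcribed.
So FenH is produced and active.
With repressor FenH bound, *quvX* is not transcribed.
→ *quvX* is OFF.
Sorbose is present, so KepW is active.
Tagatose is present, so LutS is active.
With repressor KepW bound, *elnZ* is not transcribed.
→ *elnZ* is OFF.
Malonate is present, so VorL is inactive.
Fe²⁺ is absent, so TorE is inactive.
Required activator TorE is absent, so *elnR* is not transcribed.
So ElnR is not produced.
No activator is available at the *haxL* promoter, so *haxL* is not transcribed.
→ *haxL* is OFF.
0 of the 5 genes are transcribed.

0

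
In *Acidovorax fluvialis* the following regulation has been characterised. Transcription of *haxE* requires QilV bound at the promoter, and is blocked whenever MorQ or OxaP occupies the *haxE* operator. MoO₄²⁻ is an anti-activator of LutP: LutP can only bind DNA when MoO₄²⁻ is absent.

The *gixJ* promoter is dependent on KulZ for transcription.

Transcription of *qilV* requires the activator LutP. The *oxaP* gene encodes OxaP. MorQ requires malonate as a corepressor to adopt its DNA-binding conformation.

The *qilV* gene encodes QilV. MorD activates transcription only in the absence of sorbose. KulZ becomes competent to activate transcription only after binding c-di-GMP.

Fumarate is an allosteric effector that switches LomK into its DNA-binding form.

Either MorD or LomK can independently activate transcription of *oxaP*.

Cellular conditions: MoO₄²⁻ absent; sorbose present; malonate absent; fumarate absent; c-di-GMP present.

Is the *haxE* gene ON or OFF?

ON

Malonate is absent, so MorQ is inactive.
Sorbose is present, so MorD is inactive.
Fumarate is absent, so LomK is inactive.
No activator is available at the *oxaP* promoter, so *oxaP* is not transcribed.
So OxaP is not produced.
MoO₄²⁻ is absent, so LutP is active.
No repressor is bound and LutP is active, so *qilV* is transcribed.
So QilV is produced and active.
No repressor is bound and QilV is active, so *haxE* is transcribed.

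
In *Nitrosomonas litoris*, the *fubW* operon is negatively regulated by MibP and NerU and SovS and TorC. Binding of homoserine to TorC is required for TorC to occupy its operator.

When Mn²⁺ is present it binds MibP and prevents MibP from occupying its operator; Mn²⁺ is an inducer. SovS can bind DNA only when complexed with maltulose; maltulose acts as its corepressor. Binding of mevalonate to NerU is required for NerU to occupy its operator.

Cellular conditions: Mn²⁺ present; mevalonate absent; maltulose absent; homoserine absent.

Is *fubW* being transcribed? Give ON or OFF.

ON

Mn²⁺ is present, so MibP is inactive.
Mevalonate is absent, so NerU is inactive.
Maltulose is absent, so SovS is inactive.
Homoserine is absent, so TorC is inactive.
With no repressor bound, *fubW* is transcribed.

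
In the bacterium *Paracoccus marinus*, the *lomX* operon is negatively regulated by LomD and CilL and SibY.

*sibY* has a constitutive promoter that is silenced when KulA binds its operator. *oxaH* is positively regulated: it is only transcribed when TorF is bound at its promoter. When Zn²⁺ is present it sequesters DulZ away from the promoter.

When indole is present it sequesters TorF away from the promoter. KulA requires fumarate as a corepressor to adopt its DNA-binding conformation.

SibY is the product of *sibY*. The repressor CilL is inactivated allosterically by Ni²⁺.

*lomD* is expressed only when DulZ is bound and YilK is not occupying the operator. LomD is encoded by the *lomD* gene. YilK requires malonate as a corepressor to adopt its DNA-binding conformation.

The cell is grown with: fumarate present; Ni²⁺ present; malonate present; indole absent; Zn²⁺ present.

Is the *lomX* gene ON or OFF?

ON

Zn²⁺ is present, so DulZ is inactive.
Malonate is present, so YilK is active.
With repressor YilK bound, *lomD* is not transcribed.
So LomD is not produced.
Ni²⁺ is present, so CilL is inactive.
Fumarate is present, so KulA is active.
With repressor KulA bound, *sibY* is not transcribed.
So SibY is not produced.
With no repressor bound, *lomX* is transcribed.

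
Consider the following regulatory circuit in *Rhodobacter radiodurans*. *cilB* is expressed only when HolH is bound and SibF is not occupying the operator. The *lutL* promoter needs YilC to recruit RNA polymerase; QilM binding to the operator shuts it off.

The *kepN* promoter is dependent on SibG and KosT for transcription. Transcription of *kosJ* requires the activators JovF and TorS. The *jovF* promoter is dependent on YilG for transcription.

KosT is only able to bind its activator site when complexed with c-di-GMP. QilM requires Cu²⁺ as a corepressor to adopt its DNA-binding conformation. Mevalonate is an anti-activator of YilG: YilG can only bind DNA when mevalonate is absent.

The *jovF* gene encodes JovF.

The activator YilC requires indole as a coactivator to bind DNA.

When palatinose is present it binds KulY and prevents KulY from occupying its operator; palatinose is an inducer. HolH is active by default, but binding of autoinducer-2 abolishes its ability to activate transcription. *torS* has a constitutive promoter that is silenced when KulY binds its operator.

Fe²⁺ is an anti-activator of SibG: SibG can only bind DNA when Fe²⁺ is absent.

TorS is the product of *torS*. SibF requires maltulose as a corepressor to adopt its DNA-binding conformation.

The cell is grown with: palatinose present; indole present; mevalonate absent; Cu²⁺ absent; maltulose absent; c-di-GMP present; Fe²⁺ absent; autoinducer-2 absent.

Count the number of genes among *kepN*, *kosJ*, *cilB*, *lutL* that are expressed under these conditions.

Fe²⁺ is absent, so SibG is active.
c-di-GMP is present, so KosT is active.
No repressor is bound and SibG and KosT are active, so *kepN* is transcribed.
→ *kepN* is ON.
Mevalonate is absent, so YilG is active.
No repressor is bound and YilG is active, so *jovF* is transcribed.
So JovF is produced and active.
Palatinose is present, so KulY is inactive.
With no repressor bound, *torS* is transcribed.
So TorS is produced and active.
No repressor is bound and JovF and TorS are active, so *kosJ* is transcribed.
→ *kosJ* is ON.
Autoinducer-2 is absent, so HolH is active.
Maltulose is absent, so SibF is inactive.
No repressor is bound and HolH is active, so *cilB* is transcribed.
→ *cilB* is ON.
Cu²⁺ is absent, so QilM is inactive.
Indole is present, so YilC is active.
No repressor is bound and YilC is active, so *lutL* is transcribed.
→ *lutL* is ON.
4 of the 4 genes are transcribed.

4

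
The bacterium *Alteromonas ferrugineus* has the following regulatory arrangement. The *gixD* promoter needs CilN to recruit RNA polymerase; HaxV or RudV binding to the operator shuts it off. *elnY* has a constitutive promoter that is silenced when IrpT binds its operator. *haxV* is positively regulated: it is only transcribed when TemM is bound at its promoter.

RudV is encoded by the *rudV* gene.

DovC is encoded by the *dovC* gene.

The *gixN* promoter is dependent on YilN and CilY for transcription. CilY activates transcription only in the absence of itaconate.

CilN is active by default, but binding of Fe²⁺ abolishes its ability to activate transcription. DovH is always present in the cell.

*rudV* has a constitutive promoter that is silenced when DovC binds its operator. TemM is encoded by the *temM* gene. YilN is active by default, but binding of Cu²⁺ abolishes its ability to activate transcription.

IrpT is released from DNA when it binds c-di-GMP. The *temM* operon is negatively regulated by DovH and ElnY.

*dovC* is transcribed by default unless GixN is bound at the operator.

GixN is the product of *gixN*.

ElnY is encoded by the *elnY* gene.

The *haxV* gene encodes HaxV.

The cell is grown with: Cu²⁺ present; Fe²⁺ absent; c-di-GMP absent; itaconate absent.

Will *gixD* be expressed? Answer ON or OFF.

DovH is produced constitutively and is active.
c-di-GMP is absent, so IrpT is active.
With repressor IrpT bound, *elnY* is not transcribed.
So ElnY is not produced.
With repressor DovH bound, *temM* is not transcribed.
So TemM is not produced.
Required activator TemM is absent, so *haxV* is not transcribed.
So HaxV is not produced.
Cu²⁺ is present, so YilN is inactive.
Itaconate is absent, so CilY is active.
Required activator YilN is absent, so *gixN* is not transcribed.
So GixN is not produced.
With no repressor bound, *dovC* is transcribed.
So DovC is produced and active.
With repressor DovC bound, *rudV* is not transcribed.
So RudV is not produced.
Fe²⁺ is absent, so CilN is active.
No repressor is bound and CilN is active, so *gixD* is transcribed.

ON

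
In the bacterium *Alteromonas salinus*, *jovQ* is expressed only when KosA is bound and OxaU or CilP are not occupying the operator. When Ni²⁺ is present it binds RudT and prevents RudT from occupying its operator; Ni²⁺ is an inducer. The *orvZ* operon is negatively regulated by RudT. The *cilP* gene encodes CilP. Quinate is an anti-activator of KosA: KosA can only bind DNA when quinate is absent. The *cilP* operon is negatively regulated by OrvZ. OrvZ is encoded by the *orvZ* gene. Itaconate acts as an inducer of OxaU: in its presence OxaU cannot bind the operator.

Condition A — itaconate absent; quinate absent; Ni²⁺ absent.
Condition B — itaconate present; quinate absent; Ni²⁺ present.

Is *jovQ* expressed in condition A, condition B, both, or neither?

Condition A:
Itaconate is absent, so OxaU is active.
Quinate is absent, so KosA is active.
Ni²⁺ is absent, so RudT is active.
With repressor RudT bound, *orvZ* is not transcribed.
So OrvZ is not produced.
With no repressor bound, *cilP* is transcribed.
So CilP is produced and active.
With repressor OxaU bound, *jovQ* is not transcribed.
→ *jovQ* is OFF in A.
Condition B:
Itaconate is present, so OxaU is inactive.
Quinate is absent, so KosA is active.
Ni²⁺ is present, so RudT is inactive.
With no repressor bound, *orvZ* is transcribed.
So OrvZ is produced and active.
With repressor OrvZ bound, *cilP* is not transcribed.
So CilP is not produced.
No repressor is bound and KosA is active, so *jovQ* is transcribed.
→ *jovQ* is ON in B.

B only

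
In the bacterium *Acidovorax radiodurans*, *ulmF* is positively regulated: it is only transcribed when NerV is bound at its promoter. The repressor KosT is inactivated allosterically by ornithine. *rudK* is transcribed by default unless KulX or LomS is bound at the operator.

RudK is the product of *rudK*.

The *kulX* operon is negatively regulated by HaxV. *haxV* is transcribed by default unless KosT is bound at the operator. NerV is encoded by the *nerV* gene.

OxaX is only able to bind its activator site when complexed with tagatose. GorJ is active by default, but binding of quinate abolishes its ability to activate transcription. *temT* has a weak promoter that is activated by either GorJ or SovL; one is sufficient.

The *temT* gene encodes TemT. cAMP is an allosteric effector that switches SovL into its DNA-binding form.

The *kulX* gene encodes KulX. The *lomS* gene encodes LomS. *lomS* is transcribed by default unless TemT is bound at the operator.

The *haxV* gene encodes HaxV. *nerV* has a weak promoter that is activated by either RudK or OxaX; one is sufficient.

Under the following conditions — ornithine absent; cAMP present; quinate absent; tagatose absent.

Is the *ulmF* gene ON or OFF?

OFF

Ornithine is absent, so KosT is active.
With repressor KosT bound, *haxV* is not transcribed.
So HaxV is not produced.
With no repressor bound, *kulX* is transcribed.
So KulX is produced and active.
Quinate is absent, so GorJ is active.
cAMP is present, so SovL is active.
Activator GorJ is present, so *temT* is transcribed.
So TemT is produced and active.
With repressor TemT bound, *lomS* is not transcribed.
So LomS is not produced.
With repressor KulX bound, *rudK* is not transcribed.
So RudK is not produced.
Tagatose is absent, so OxaX is inactive.
No activator is available at the *nerV* promoter, so *nerV* is not transcribed.
So NerV is not produced.
Required activator NerV is absent, so *ulmF* is not transcribed.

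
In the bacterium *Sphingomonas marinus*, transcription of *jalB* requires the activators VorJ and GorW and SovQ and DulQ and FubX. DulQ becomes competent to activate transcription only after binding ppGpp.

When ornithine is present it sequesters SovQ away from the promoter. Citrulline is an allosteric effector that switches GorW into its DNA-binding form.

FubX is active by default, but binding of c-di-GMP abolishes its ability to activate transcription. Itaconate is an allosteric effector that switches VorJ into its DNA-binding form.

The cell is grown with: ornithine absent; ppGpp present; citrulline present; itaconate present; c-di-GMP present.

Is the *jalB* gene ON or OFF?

OFF

Itaconate is present, so VorJ is active.
Citrulline is present, so GorW is active.
Ornithine is absent, so SovQ is active.
ppGpp is present, so DulQ is active.
c-di-GMP is present, so FubX is inactive.
Required activator FubX is absent, so *jalB* is not transcribed.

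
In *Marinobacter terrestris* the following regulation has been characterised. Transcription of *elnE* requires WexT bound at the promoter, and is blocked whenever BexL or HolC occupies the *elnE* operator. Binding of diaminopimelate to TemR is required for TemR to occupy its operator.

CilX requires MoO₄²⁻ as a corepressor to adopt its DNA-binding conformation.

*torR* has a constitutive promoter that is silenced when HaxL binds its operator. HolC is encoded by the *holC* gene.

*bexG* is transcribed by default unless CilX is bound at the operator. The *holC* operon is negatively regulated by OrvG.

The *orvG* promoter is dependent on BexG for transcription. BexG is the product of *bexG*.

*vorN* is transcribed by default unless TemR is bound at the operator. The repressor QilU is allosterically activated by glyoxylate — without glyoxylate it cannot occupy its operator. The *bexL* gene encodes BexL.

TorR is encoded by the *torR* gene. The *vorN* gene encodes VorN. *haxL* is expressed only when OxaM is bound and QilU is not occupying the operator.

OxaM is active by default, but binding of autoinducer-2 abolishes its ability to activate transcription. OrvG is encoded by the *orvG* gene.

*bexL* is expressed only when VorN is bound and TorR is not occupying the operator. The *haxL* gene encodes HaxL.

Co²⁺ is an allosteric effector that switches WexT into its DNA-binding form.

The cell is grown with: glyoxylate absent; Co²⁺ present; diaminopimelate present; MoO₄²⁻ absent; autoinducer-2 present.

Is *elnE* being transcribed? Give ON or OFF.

Co²⁺ is present, so WexT is active.
Diaminopimelate is present, so TemR is active.
With repressor TemR bound, *vorN* is not transcribed.
So VorN is not produced.
Glyoxylate is absent, so QilU is inactive.
Autoinducer-2 is present, so OxaM is inactive.
Required activator OxaM is absent, so *haxL* is not transcribed.
So HaxL is not produced.
With no repressor bound, *torR* is transcribed.
So TorR is produced and active.
With repressor TorR bound, *bexL* is not transcribed.
So BexL is not produced.
MoO₄²⁻ is absent, so CilX is inactive.
With no repressor bound, *bexG* is transcribed.
So BexG is produced and active.
No repressor is bound and BexG is active, so *orvG* is transcribed.
So OrvG is produced and active.
With repressor OrvG bound, *holC* is not transcribed.
So HolC is not produced.
No repressor is bound and WexT is active, so *elnE* is transcribed.

ON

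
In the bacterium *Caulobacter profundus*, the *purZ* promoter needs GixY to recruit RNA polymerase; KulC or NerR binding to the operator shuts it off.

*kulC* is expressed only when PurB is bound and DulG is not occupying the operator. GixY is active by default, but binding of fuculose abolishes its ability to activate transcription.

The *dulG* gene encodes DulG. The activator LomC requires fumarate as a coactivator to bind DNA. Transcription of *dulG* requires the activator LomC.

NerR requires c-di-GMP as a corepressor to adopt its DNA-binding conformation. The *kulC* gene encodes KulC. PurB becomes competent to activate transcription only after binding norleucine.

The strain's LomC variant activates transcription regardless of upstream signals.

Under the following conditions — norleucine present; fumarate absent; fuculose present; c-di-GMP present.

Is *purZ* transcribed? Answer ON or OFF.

OFF

Fuculose is present, so GixY is inactive.
Norleucine is present, so PurB is active.
LomC is constitutively active in this strain.
No repressor is bound and LomC is active, so *dulG* is transcribed.
So DulG is produced and active.
With repressor DulG bound, *kulC* is not transcribed.
So KulC is not produced.
c-di-GMP is present, so NerR is active.
With repressor NerR bound, *purZ* is not transcribed.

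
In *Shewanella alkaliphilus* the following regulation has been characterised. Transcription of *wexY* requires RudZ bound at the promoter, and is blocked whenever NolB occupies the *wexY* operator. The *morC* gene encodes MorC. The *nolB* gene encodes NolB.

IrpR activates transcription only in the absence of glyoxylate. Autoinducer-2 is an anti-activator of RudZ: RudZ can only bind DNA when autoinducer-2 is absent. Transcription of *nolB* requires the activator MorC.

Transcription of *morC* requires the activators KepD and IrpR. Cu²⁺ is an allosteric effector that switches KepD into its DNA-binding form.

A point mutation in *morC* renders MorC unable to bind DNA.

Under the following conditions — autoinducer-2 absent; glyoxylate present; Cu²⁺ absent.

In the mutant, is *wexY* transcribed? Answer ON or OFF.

ON

Autoinducer-2 is absent, so RudZ is active.
MorC is non-functional in this strain, so it has no effect.
Required activator MorC is absent, so *nolB* is not transcribed.
So NolB is not produced.
No repressor is bound and RudZ is active, so *wexY* is transcribed.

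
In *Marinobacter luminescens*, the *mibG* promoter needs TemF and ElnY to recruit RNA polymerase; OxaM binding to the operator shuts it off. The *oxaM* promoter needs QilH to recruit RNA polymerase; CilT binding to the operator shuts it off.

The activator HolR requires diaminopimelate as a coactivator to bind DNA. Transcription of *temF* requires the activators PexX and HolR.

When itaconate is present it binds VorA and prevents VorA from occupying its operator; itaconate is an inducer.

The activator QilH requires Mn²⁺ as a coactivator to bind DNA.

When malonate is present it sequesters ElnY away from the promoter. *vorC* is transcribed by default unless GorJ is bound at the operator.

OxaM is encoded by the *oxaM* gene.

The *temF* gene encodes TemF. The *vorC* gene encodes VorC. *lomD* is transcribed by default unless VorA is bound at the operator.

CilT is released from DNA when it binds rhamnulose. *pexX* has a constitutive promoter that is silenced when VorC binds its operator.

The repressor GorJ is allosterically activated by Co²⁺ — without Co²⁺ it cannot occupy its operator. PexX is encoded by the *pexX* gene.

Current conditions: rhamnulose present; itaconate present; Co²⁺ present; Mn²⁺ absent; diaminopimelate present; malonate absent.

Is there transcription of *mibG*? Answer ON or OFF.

ON

Co²⁺ is present, so GorJ is active.
With repressor GorJ bound, *vorC* is not transcribed.
So VorC is not produced.
With no repressor bound, *pexX* is transcribed.
So PexX is produced and active.
Diaminopimelate is present, so HolR is active.
No repressor is bound and PexX and HolR are active, so *temF* is transcribed.
So TemF is produced and active.
Rhamnulose is present, so CilT is inactive.
Mn²⁺ is absent, so QilH is inactive.
Required activator QilH is absent, so *oxaM* is not transcribed.
So OxaM is not produced.
Malonate is absent, so ElnY is active.
No repressor is bound and TemF and ElnY are active, so *mibG* is transcribed.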